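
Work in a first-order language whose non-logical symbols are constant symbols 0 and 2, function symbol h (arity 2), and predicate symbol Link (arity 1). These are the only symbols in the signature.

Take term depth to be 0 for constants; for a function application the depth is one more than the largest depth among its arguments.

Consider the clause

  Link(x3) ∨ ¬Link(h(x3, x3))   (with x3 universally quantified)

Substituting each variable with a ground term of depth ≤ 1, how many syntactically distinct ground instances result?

6

Ground terms of depth ≤ 1:
  Write N_k for the number of ground terms of depth ≤ k. A term of depth ≤ k is either a constant or a function symbol applied to arguments of depth ≤ k−1, so N_k = 2 + N_{k-1}^2.
  N_0 = 2
  N_1 = 2 + 2^2 = 6
  Explicitly: 0, 2, h(0, 0), h(0, 2), h(2, 0), h(2, 2).
So there are 6 ground terms available for substitution.
The variable x3 ranges independently over the available ground terms, and distinct assignments produce distinct instances.
Number of ground instances = 6.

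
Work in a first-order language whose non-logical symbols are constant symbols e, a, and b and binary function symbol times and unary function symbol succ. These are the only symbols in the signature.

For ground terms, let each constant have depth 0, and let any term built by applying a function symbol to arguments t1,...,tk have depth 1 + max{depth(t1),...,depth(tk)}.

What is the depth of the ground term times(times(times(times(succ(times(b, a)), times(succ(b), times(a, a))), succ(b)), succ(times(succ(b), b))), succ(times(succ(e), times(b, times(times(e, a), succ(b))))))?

6

depth(times(b, a)) = 1 + max(0, 0) = 1
depth(succ(times(b, a))) = 1 + depth(times(b, a)) = 1 + 1 = 2
depth(succ(b)) = 1 + depth(b) = 1 + 0 = 1
depth(times(a, a)) = 1 + max(0, 0) = 1
depth(times(succ(b), times(a, a))) = 1 + max(1, 1) = 2
depth(times(succ(times(b, a)), times(succ(b), times(a, a)))) = 1 + max(2, 2) = 3
depth(times(times(succ(times(b, a)), times(succ(b), times(a, a))), succ(b))) = 1 + max(3, 1) = 4
depth(times(succ(b), b)) = 1 + max(1, 0) = 2
depth(succ(times(succ(b), b))) = 1 + depth(times(succ(b), b)) = 1 + 2 = 3
depth(times(times(times(succ(times(b, a)), times(succ(b), times(a, a))), succ(b)), succ(times(succ(b), b)))) = 1 + max(4, 3) = 5
depth(succ(e)) = 1 + depth(e) = 1 + 0 = 1
depth(times(e, a)) = 1 + max(0, 0) = 1
depth(times(times(e, a), succ(b))) = 1 + max(1, 1) = 2
depth(times(b, times(times(e, a), succ(b)))) = 1 + max(0, 2) = 3
depth(times(succ(e), times(b, times(times(e, a), succ(b))))) = 1 + max(1, 3) = 4
depth(succ(times(succ(e), times(b, times(times(e, a), succ(b)))))) = 1 + depth(times(succ(e), times(b, times(times(e, a), succ(b))))) = 1 + 4 = 5
depth(times(times(times(times(succ(times(b, a)), times(succ(b), times(a, a))), succ(b)), succ(times(succ(b), b))), succ(times(succ(e), times(b, times(times(e, a), succ(b))))))) = 1 + max(5, 5) = 6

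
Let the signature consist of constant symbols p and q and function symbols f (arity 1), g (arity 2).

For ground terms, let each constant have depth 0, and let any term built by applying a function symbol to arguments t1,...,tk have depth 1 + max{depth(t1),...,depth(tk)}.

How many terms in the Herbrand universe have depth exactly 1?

6

Count level by level. With function symbols f/1, g/2, the terms of depth ≤ k are the 2 constants together with each function applied to depth-≤(k−1) tuples, so N_k = 2 + N_{k-1} + N_{k-1}^2.
N_0 = 2
N_1 = 2 + 2 + 2^2 = 8
Terms of depth exactly 1: N_1 − N_0 = 8 − 2 = 6.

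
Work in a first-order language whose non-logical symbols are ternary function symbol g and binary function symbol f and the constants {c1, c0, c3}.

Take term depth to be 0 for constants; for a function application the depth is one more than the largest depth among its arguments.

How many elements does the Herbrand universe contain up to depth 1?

39

If N_k denotes the number of depth-≤k ground terms, the 3 constants give N_0 = 3, and each function symbol of arity r contributes N_{k-1}^r new terms at level k: N_k = 3 + N_{k-1}^3 + N_{k-1}^2.
N_0 = 3
N_1 = 3 + 3^3 + 3^2 = 39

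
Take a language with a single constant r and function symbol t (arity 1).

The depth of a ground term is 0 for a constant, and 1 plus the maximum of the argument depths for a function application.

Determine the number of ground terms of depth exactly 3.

Write N_k for the number of ground terms of depth ≤ k. A term of depth ≤ k is either a constant or a function symbol applied to arguments of depth ≤ k−1, so N_k = 1 + N_{k-1}.
N_0 = 1
N_1 = 1 + 1 = 2
N_2 = 1 + 2 = 3
N_3 = 1 + 3 = 4
Terms of depth exactly 3: N_3 − N_2 = 4 − 3 = 1.

1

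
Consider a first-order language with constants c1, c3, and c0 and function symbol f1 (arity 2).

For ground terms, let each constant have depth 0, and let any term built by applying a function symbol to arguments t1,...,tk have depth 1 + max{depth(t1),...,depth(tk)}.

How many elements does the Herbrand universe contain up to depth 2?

If N_k denotes the number of depth-≤k ground terms, the 3 constants give N_0 = 3, and each function symbol of arity r contributes N_{k-1}^r new terms at level k: N_k = 3 + N_{k-1}^2.
N_0 = 3
N_1 = 3 + 3^2 = 12
N_2 = 3 + 12^2 = 147

147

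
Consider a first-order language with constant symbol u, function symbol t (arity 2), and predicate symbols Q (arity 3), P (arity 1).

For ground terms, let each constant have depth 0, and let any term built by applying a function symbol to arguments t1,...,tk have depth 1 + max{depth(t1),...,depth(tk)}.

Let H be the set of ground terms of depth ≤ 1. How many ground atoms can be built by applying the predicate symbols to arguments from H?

First count ground terms of depth ≤ 1.
Let N_k count ground terms of depth at most k. Each non-constant term of depth ≤ k is some function symbol applied to depth-≤(k−1) arguments, giving N_k = 1 + N_{k-1}^2.
N_0 = 1
N_1 = 1 + 1^2 = 2
Explicitly: u, t(u, u).
So |H| = 2.
For each predicate symbol, the number of ground atoms is |H| raised to its arity; summing:
  Q: 2^3 = 8;  P: 2
Total ground atoms: 8 + 2 = 10.

10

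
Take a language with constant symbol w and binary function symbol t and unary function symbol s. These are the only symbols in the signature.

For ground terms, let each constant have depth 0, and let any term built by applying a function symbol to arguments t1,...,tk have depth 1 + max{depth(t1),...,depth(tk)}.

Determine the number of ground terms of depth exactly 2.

10

Write N_k for the number of ground terms of depth ≤ k. A term of depth ≤ k is either a constant or a function symbol applied to arguments of depth ≤ k−1, so N_k = 1 + N_{k-1}^2 + N_{k-1}.
N_0 = 1
N_1 = 1 + 1^2 + 1 = 3
N_2 = 1 + 3^2 + 3 = 13
Terms of depth exactly 2: N_2 − N_1 = 13 − 3 = 10.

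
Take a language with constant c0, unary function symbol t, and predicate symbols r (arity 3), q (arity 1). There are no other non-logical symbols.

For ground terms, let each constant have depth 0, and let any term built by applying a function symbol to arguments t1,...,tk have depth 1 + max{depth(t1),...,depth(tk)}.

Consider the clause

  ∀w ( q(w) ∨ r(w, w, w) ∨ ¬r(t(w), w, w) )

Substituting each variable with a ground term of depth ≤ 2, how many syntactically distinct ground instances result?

Ground terms of depth ≤ 2:
  Let N_k count ground terms of depth at most k. Each non-constant term of depth ≤ k is some function symbol applied to depth-≤(k−1) arguments, giving N_k = 1 + N_{k-1}.
  N_0 = 1
  N_1 = 1 + 1 = 2
  N_2 = 1 + 2 = 3
So there are 3 ground terms available for substitution.
The body mentions the single quantified variable w; since ground terms form a free algebra, no two substitutions collapse to the same formula.
Number of ground instances = 3.

3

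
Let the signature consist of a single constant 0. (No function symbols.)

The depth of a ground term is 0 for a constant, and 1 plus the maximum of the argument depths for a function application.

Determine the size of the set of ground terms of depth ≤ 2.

With no function symbols every ground term is a constant, so there is exactly 1 ground term at every depth bound.
N_0 = 1
N_1 = 1
N_2 = 1

1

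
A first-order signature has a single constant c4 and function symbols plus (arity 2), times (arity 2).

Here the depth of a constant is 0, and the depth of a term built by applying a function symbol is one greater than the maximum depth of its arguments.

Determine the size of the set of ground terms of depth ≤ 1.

Write N_k for the number of ground terms of depth ≤ k. A term of depth ≤ k is either a constant or a function symbol applied to arguments of depth ≤ k−1, so N_k = 1 + N_{k-1}^2 + N_{k-1}^2.
N_0 = 1
N_1 = 1 + 1^2 + 1^2 = 3
Explicitly: c4, plus(c4, c4), times(c4, c4).

3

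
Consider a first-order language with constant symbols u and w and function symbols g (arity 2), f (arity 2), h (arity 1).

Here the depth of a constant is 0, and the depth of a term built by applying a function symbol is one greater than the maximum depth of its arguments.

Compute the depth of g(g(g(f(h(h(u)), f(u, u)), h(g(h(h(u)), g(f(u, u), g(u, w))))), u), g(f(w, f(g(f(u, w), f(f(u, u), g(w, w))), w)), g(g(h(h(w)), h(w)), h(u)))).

7

depth(h(u)) = 1 + depth(u) = 1 + 0 = 1
depth(h(h(u))) = 1 + depth(h(u)) = 1 + 1 = 2
depth(f(u, u)) = 1 + max(0, 0) = 1
depth(f(h(h(u)), f(u, u))) = 1 + max(2, 1) = 3
depth(g(u, w)) = 1 + max(0, 0) = 1
depth(g(f(u, u), g(u, w))) = 1 + max(1, 1) = 2
depth(g(h(h(u)), g(f(u, u), g(u, w)))) = 1 + max(2, 2) = 3
depth(h(g(h(h(u)), g(f(u, u), g(u, w))))) = 1 + depth(g(h(h(u)), g(f(u, u), g(u, w)))) = 1 + 3 = 4
depth(g(f(h(h(u)), f(u, u)), h(g(h(h(u)), g(f(u, u), g(u, w)))))) = 1 + max(3, 4) = 5
depth(g(g(f(h(h(u)), f(u, u)), h(g(h(h(u)), g(f(u, u), g(u, w))))), u)) = 1 + max(5, 0) = 6
depth(f(u, w)) = 1 + max(0, 0) = 1
depth(g(w, w)) = 1 + max(0, 0) = 1
depth(f(f(u, u), g(w, w))) = 1 + max(1, 1) = 2
depth(g(f(u, w), f(f(u, u), g(w, w)))) = 1 + max(1, 2) = 3
depth(f(g(f(u, w), f(f(u, u), g(w, w))), w)) = 1 + max(3, 0) = 4
depth(f(w, f(g(f(u, w), f(f(u, u), g(w, w))), w))) = 1 + max(0, 4) = 5
depth(h(w)) = 1 + depth(w) = 1 + 0 = 1
depth(h(h(w))) = 1 + depth(h(w)) = 1 + 1 = 2
depth(g(h(h(w)), h(w))) = 1 + max(2, 1) = 3
depth(g(g(h(h(w)), h(w)), h(u))) = 1 + max(3, 1) = 4
depth(g(f(w, f(g(f(u, w), f(f(u, u), g(w, w))), w)), g(g(h(h(w)), h(w)), h(u)))) = 1 + max(5, 4) = 6
depth(g(g(g(f(h(h(u)), f(u, u)), h(g(h(h(u)), g(f(u, u), g(u, w))))), u), g(f(w, f(g(f(u, w), f(f(u, u), g(w, w))), w)), g(g(h(h(w)), h(w)), h(u))))) = 1 + max(6, 6) = 7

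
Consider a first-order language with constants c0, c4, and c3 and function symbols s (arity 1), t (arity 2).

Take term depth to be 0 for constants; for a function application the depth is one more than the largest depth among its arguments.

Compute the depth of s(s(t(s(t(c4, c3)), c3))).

5

depth(t(c4, c3)) = 1 + max(0, 0) = 1
depth(s(t(c4, c3))) = 1 + depth(t(c4, c3)) = 1 + 1 = 2
depth(t(s(t(c4, c3)), c3)) = 1 + max(2, 0) = 3
depth(s(t(s(t(c4, c3)), c3))) = 1 + depth(t(s(t(c4, c3)), c3)) = 1 + 3 = 4
depth(s(s(t(s(t(c4, c3)), c3)))) = 1 + depth(s(t(s(t(c4, c3)), c3))) = 1 + 4 = 5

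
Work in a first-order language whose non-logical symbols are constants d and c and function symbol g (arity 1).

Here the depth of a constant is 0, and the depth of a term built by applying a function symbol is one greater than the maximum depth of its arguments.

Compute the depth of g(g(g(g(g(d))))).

5

depth(g(d)) = 1 + depth(d) = 1 + 0 = 1
depth(g(g(d))) = 1 + depth(g(d)) = 1 + 1 = 2
depth(g(g(g(d)))) = 1 + depth(g(g(d))) = 1 + 2 = 3
depth(g(g(g(g(d))))) = 1 + depth(g(g(g(d)))) = 1 + 3 = 4
depth(g(g(g(g(g(d)))))) = 1 + depth(g(g(g(g(d))))) = 1 + 4 = 5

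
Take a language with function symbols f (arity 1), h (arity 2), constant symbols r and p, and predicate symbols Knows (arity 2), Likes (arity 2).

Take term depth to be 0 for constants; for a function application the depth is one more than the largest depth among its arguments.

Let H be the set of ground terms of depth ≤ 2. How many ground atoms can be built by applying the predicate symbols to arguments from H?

First count ground terms of depth ≤ 2.
Write N_k for the number of ground terms of depth ≤ k. A term of depth ≤ k is either a constant or a function symbol applied to arguments of depth ≤ k−1, so N_k = 2 + N_{k-1} + N_{k-1}^2.
N_0 = 2
N_1 = 2 + 2 + 2^2 = 8
N_2 = 2 + 8 + 8^2 = 74
So |H| = 74.
A ground atom is a predicate applied to a tuple of terms from H, so the count is the sum over predicates of |H|^arity:
  Knows: 74^2 = 5476;  Likes: 74^2 = 5476
Total ground atoms: 5476 + 5476 = 10952.

10952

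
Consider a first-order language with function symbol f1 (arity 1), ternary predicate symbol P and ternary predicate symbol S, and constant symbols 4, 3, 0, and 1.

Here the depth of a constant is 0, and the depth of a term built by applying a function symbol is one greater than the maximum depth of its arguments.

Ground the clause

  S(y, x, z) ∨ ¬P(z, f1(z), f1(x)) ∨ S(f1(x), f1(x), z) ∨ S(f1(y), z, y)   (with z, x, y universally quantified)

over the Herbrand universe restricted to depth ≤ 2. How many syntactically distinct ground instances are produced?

Ground terms of depth ≤ 2:
  If N_k denotes the number of depth-≤k ground terms, the 4 constants give N_0 = 4, and each function symbol of arity r contributes N_{k-1}^r new terms at level k: N_k = 4 + N_{k-1}.
  N_0 = 4
  N_1 = 4 + 4 = 8
  N_2 = 4 + 8 = 12
So there are 12 ground terms available for substitution.
The body mentions every one of the 3 quantified variables; since ground terms form a free algebra, no two substitutions collapse to the same formula.
Number of ground instances = 12^3 = 1728.

1728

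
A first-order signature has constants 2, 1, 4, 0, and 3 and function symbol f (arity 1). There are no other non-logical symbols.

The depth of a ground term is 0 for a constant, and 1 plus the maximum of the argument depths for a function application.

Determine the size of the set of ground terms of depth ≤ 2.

Let N_k = |{terms of depth ≤ k}|. Then N_0 = 5 and N_k = 5 + N_{k-1} for k ≥ 1 (one summand per function symbol, arity giving the exponent).
N_0 = 5
N_1 = 5 + 5 = 10
N_2 = 5 + 10 = 15

15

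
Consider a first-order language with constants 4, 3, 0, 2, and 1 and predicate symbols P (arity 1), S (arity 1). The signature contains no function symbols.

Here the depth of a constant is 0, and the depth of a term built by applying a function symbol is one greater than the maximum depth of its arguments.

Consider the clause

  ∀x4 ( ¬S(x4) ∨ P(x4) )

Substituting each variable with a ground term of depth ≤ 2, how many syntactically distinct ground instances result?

Ground terms of depth ≤ 2:
  With no function symbols every ground term is a constant, so there are exactly 5 ground terms at every depth bound.
  N_0 = 5
  N_1 = 5
  N_2 = 5
So there are 5 ground terms available for substitution.
The clause has 1 distinct variable (x4), which appears in the body. In the free term algebra distinct substitutions yield syntactically distinct ground instances.
Number of ground instances = 5.

5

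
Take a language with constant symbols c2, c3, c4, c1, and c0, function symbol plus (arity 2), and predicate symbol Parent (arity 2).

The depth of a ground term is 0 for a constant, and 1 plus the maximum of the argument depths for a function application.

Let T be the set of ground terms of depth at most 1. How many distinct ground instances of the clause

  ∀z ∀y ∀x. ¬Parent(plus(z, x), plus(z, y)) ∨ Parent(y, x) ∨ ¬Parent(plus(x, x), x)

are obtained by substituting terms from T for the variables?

Ground terms of depth ≤ 1:
  Write N_k for the number of ground terms of depth ≤ k. A term of depth ≤ k is either a constant or a function symbol applied to arguments of depth ≤ k−1, so N_k = 5 + N_{k-1}^2.
  N_0 = 5
  N_1 = 5 + 5^2 = 30
So there are 30 ground terms available for substitution.
The clause has 3 distinct variables (z, y, x), each appearing in the body. In the free term algebra distinct substitutions yield syntactically distinct ground instances.
Number of ground instances = 30^3 = 27000.

27000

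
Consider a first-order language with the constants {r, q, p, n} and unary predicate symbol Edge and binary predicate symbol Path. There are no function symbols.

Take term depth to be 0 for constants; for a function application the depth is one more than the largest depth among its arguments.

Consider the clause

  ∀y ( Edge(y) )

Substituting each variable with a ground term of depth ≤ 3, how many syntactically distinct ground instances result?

4

Ground terms of depth ≤ 3:
  With no function symbols every ground term is a constant, so there are exactly 4 ground terms at every depth bound.
  N_0 = 4
  N_1 = 4
  N_2 = 4
  N_3 = 4
  Explicitly: r, q, p, n.
So there are 4 ground terms available for substitution.
The body mentions the single quantified variable y; since ground terms form a free algebra, no two substitutions collapse to the same formula.
Number of ground instances = 4.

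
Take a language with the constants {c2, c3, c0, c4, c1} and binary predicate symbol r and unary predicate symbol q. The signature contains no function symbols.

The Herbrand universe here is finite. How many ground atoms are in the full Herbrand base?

30

With no function symbols, the Herbrand universe is just the 5 constants.
Ground atoms per predicate: r: 5^2 = 25, q: 5.
Herbrand base size = 25 + 5 = 30.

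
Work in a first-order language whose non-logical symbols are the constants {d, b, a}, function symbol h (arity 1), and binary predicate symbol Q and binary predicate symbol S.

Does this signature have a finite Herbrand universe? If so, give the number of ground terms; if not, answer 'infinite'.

The signature has at least one function symbol (h, arity 1) and at least one constant (d).
Iterating h gives infinitely many distinct ground terms: d, h(d), h(h(d)), ...
So the Herbrand universe is infinite.

infinite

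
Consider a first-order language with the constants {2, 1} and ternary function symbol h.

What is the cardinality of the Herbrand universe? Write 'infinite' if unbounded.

The signature has at least one function symbol (h, arity 3) and at least one constant (2).
Iterating h gives infinitely many distinct ground terms: 2, h(2, 2, 2), h(h(2, 2, 2), h(2, 2, 2), h(2, 2, 2)), ...
So the Herbrand universe is infinite.

infinite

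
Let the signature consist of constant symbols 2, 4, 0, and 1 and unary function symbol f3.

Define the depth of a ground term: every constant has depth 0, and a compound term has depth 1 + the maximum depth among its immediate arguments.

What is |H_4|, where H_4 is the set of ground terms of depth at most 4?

Write N_k for the number of ground terms of depth ≤ k. A term of depth ≤ k is either a constant or a function symbol applied to arguments of depth ≤ k−1, so N_k = 4 + N_{k-1}.
N_0 = 4
N_1 = 4 + 4 = 8
N_2 = 4 + 8 = 12
N_3 = 4 + 12 = 16
N_4 = 4 + 16 = 20

20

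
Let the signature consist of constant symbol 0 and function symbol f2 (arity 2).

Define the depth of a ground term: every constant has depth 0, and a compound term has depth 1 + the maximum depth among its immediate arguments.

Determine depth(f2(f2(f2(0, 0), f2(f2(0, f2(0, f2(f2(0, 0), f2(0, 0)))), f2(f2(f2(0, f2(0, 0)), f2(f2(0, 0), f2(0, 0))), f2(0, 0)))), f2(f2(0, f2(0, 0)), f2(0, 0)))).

7

depth(f2(0, 0)) = 1 + max(0, 0) = 1
depth(f2(f2(0, 0), f2(0, 0))) = 1 + max(1, 1) = 2
depth(f2(0, f2(f2(0, 0), f2(0, 0)))) = 1 + max(0, 2) = 3
depth(f2(0, f2(0, f2(f2(0, 0), f2(0, 0))))) = 1 + max(0, 3) = 4
depth(f2(0, f2(0, 0))) = 1 + max(0, 1) = 2
depth(f2(f2(0, f2(0, 0)), f2(f2(0, 0), f2(0, 0)))) = 1 + max(2, 2) = 3
depth(f2(f2(f2(0, f2(0, 0)), f2(f2(0, 0), f2(0, 0))), f2(0, 0))) = 1 + max(3, 1) = 4
depth(f2(f2(0, f2(0, f2(f2(0, 0), f2(0, 0)))), f2(f2(f2(0, f2(0, 0)), f2(f2(0, 0), f2(0, 0))), f2(0, 0)))) = 1 + max(4, 4) = 5
depth(f2(f2(0, 0), f2(f2(0, f2(0, f2(f2(0, 0), f2(0, 0)))), f2(f2(f2(0, f2(0, 0)), f2(f2(0, 0), f2(0, 0))), f2(0, 0))))) = 1 + max(1, 5) = 6
depth(f2(f2(0, f2(0, 0)), f2(0, 0))) = 1 + max(2, 1) = 3
depth(f2(f2(f2(0, 0), f2(f2(0, f2(0, f2(f2(0, 0), f2(0, 0)))), f2(f2(f2(0, f2(0, 0)), f2(f2(0, 0), f2(0, 0))), f2(0, 0)))), f2(f2(0, f2(0, 0)), f2(0, 0)))) = 1 + max(6, 3) = 7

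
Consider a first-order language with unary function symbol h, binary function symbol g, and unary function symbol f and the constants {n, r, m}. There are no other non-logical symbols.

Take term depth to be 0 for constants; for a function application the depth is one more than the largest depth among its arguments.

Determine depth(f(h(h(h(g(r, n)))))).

depth(g(r, n)) = 1 + max(0, 0) = 1
depth(h(g(r, n))) = 1 + depth(g(r, n)) = 1 + 1 = 2
depth(h(h(g(r, n)))) = 1 + depth(h(g(r, n))) = 1 + 2 = 3
depth(h(h(h(g(r, n))))) = 1 + depth(h(h(g(r, n)))) = 1 + 3 = 4
depth(f(h(h(h(g(r, n)))))) = 1 + depth(h(h(h(g(r, n))))) = 1 + 4 = 5

5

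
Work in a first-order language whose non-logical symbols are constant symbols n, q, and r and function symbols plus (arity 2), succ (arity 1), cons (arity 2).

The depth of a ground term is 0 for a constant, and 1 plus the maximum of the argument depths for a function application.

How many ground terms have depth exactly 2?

1155

Count level by level. With function symbols plus/2, succ/1, cons/2, the terms of depth ≤ k are the 3 constants together with each function applied to depth-≤(k−1) tuples, so N_k = 3 + N_{k-1}^2 + N_{k-1} + N_{k-1}^2.
N_0 = 3
N_1 = 3 + 3^2 + 3 + 3^2 = 24
N_2 = 3 + 24^2 + 24 + 24^2 = 1179
Terms of depth exactly 2: N_2 − N_1 = 1179 − 24 = 1155.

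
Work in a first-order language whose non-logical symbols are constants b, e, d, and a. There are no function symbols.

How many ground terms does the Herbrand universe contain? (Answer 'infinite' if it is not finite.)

4

There are no function symbols, so every ground term is one of the 4 constants.
The Herbrand universe is {b, e, d, a}, which is finite with 4 elements.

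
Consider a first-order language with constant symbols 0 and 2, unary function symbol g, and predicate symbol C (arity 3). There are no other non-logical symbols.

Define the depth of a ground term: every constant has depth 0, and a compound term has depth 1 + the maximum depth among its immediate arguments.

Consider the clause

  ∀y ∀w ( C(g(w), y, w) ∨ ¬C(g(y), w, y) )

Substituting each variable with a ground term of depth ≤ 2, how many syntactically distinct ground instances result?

Ground terms of depth ≤ 2:
  Write N_k for the number of ground terms of depth ≤ k. A term of depth ≤ k is either a constant or a function symbol applied to arguments of depth ≤ k−1, so N_k = 2 + N_{k-1}.
  N_0 = 2
  N_1 = 2 + 2 = 4
  N_2 = 2 + 4 = 6
So there are 6 ground terms available for substitution.
There are 2 variables to instantiate (y, w), each occurring in at least one literal, so different choices give different ground instances.
Number of ground instances = 6^2 = 36.

36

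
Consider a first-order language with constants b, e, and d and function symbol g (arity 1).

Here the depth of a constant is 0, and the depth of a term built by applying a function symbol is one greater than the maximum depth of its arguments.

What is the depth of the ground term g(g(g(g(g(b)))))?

5

depth(g(b)) = 1 + depth(b) = 1 + 0 = 1
depth(g(g(b))) = 1 + depth(g(b)) = 1 + 1 = 2
depth(g(g(g(b)))) = 1 + depth(g(g(b))) = 1 + 2 = 3
depth(g(g(g(g(b))))) = 1 + depth(g(g(g(b)))) = 1 + 3 = 4
depth(g(g(g(g(g(b)))))) = 1 + depth(g(g(g(g(b))))) = 1 + 4 = 5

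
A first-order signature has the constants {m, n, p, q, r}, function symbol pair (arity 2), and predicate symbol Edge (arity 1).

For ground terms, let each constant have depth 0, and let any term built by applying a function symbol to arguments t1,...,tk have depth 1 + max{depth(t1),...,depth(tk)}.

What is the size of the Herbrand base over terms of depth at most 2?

905

First count ground terms of depth ≤ 2.
If N_k denotes the number of depth-≤k ground terms, the 5 constants give N_0 = 5, and each function symbol of arity r contributes N_{k-1}^r new terms at level k: N_k = 5 + N_{k-1}^2.
N_0 = 5
N_1 = 5 + 5^2 = 30
N_2 = 5 + 30^2 = 905
So |H| = 905.
A ground atom is a predicate applied to a tuple of terms from H, so the count is the sum over predicates of |H|^arity:
  Edge: 905
Total ground atoms: 905.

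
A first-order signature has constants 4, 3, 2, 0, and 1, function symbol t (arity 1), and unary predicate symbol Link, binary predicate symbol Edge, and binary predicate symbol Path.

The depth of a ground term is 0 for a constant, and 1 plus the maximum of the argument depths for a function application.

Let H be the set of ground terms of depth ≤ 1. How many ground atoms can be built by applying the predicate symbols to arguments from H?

210

First count ground terms of depth ≤ 1.
If N_k denotes the number of depth-≤k ground terms, the 5 constants give N_0 = 5, and each function symbol of arity r contributes N_{k-1}^r new terms at level k: N_k = 5 + N_{k-1}.
N_0 = 5
N_1 = 5 + 5 = 10
So |H| = 10.
A ground atom is a predicate applied to a tuple of terms from H, so the count is the sum over predicates of |H|^arity:
  Link: 10;  Edge: 10^2 = 100;  Path: 10^2 = 100
Total ground atoms: 10 + 100 + 100 = 210.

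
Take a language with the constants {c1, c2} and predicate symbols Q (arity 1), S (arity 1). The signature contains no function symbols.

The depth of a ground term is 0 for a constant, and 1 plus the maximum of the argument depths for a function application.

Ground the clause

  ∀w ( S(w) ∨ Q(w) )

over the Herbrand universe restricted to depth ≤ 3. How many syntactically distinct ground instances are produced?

Ground terms of depth ≤ 3:
  With no function symbols every ground term is a constant, so there are exactly 2 ground terms at every depth bound.
  N_0 = 2
  N_1 = 2
  N_2 = 2
  N_3 = 2
So there are 2 ground terms available for substitution.
The clause has 1 distinct variable (w), which appears in the body. In the free term algebra distinct substitutions yield syntactically distinct ground instances.
Number of ground instances = 2.

2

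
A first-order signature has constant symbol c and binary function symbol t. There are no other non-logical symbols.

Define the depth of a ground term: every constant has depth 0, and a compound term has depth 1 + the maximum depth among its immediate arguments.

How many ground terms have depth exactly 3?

Let N_k = |{terms of depth ≤ k}|. Then N_0 = 1 and N_k = 1 + N_{k-1}^2 for k ≥ 1 (one summand per function symbol, arity giving the exponent).
N_0 = 1
N_1 = 1 + 1^2 = 2
N_2 = 1 + 2^2 = 5
N_3 = 1 + 5^2 = 26
Terms of depth exactly 3: N_3 − N_2 = 26 − 5 = 21.

21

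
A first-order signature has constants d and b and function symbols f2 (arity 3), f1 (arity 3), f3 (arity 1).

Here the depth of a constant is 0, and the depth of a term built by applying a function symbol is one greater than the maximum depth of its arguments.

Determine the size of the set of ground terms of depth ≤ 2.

16022

Let N_k = |{terms of depth ≤ k}|. Then N_0 = 2 and N_k = 2 + N_{k-1}^3 + N_{k-1}^3 + N_{k-1} for k ≥ 1 (one summand per function symbol, arity giving the exponent).
N_0 = 2
N_1 = 2 + 2^3 + 2^3 + 2 = 20
N_2 = 2 + 20^3 + 20^3 + 20 = 16022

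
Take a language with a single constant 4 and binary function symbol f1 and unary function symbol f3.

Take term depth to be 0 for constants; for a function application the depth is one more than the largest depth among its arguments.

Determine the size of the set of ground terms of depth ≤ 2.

13

Let N_k count ground terms of depth at most k. Each non-constant term of depth ≤ k is some function symbol applied to depth-≤(k−1) arguments, giving N_k = 1 + N_{k-1}^2 + N_{k-1}.
N_0 = 1
N_1 = 1 + 1^2 + 1 = 3
N_2 = 1 + 3^2 + 3 = 13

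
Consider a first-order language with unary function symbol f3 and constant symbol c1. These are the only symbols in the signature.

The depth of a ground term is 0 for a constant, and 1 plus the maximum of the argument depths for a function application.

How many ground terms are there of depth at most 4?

Let N_k = |{terms of depth ≤ k}|. Then N_0 = 1 and N_k = 1 + N_{k-1} for k ≥ 1 (one summand per function symbol, arity giving the exponent).
N_0 = 1
N_1 = 1 + 1 = 2
N_2 = 1 + 2 = 3
N_3 = 1 + 3 = 4
N_4 = 1 + 4 = 5

5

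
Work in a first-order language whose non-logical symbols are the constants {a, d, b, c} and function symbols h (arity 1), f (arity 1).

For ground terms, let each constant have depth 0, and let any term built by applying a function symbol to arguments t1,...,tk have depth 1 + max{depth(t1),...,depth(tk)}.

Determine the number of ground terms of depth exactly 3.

32

Let N_k = |{terms of depth ≤ k}|. Then N_0 = 4 and N_k = 4 + N_{k-1} + N_{k-1} for k ≥ 1 (one summand per function symbol, arity giving the exponent).
N_0 = 4
N_1 = 4 + 4 + 4 = 12
N_2 = 4 + 12 + 12 = 28
N_3 = 4 + 28 + 28 = 60
Terms of depth exactly 3: N_3 − N_2 = 60 − 28 = 32.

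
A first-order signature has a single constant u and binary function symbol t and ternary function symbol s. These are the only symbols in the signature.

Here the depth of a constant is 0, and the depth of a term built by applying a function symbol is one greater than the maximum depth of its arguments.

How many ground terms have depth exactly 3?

Count level by level. With function symbols t/2, s/3, the terms of depth ≤ k are the 1 constant together with each function applied to depth-≤(k−1) tuples, so N_k = 1 + N_{k-1}^2 + N_{k-1}^3.
N_0 = 1
N_1 = 1 + 1^2 + 1^3 = 3
N_2 = 1 + 3^2 + 3^3 = 37
N_3 = 1 + 37^2 + 37^3 = 52023
Terms of depth exactly 3: N_3 − N_2 = 52023 − 37 = 51986.

51986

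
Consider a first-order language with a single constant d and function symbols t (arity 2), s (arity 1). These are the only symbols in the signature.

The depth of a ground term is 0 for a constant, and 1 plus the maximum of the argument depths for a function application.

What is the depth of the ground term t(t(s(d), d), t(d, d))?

3

depth(s(d)) = 1 + depth(d) = 1 + 0 = 1
depth(t(s(d), d)) = 1 + max(1, 0) = 2
depth(t(d, d)) = 1 + max(0, 0) = 1
depth(t(t(s(d), d), t(d, d))) = 1 + max(2, 1) = 3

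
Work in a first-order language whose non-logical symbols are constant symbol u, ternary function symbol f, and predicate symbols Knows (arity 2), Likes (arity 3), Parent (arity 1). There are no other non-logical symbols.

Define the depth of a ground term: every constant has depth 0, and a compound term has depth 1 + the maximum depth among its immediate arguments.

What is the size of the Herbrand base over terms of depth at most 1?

First count ground terms of depth ≤ 1.
Let N_k = |{terms of depth ≤ k}|. Then N_0 = 1 and N_k = 1 + N_{k-1}^3 for k ≥ 1 (one summand per function symbol, arity giving the exponent).
N_0 = 1
N_1 = 1 + 1^3 = 2
So |H| = 2.
Ground atoms are formed by filling each argument slot of a predicate with a term from H, so an r-ary predicate gives |H|^r atoms:
  Knows: 2^2 = 4;  Likes: 2^3 = 8;  Parent: 2
Total ground atoms: 4 + 8 + 2 = 14.

14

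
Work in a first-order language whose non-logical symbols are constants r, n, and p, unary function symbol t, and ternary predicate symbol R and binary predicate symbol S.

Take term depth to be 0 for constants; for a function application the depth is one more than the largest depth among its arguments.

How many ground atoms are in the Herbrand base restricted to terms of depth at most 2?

First count ground terms of depth ≤ 2.
If N_k denotes the number of depth-≤k ground terms, the 3 constants give N_0 = 3, and each function symbol of arity r contributes N_{k-1}^r new terms at level k: N_k = 3 + N_{k-1}.
N_0 = 3
N_1 = 3 + 3 = 6
N_2 = 3 + 6 = 9
Explicitly: r, n, p, t(r), t(n), t(p), t(t(r)), t(t(n)), t(t(p)).
So |H| = 9.
Each predicate of arity r yields |H|^r ground atoms (one per choice of an r-tuple from H):
  R: 9^3 = 729;  S: 9^2 = 81
Total ground atoms: 729 + 81 = 810.

810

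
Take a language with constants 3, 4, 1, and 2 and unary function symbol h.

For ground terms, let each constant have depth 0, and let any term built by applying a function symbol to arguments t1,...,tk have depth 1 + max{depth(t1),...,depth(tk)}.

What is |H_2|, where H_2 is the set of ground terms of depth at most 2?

12

Let N_k count ground terms of depth at most k. Each non-constant term of depth ≤ k is some function symbol applied to depth-≤(k−1) arguments, giving N_k = 4 + N_{k-1}.
N_0 = 4
N_1 = 4 + 4 = 8
N_2 = 4 + 8 = 12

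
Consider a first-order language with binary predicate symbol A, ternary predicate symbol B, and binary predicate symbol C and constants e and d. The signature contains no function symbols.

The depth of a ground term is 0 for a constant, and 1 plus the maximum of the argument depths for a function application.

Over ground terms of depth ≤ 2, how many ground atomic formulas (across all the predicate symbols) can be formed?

16

First count ground terms of depth ≤ 2.
With no function symbols every ground term is a constant, so there are exactly 2 ground terms at every depth bound.
N_0 = 2
N_1 = 2
N_2 = 2
So |H| = 2.
Ground atoms are formed by filling each argument slot of a predicate with a term from H, so an r-ary predicate gives |H|^r atoms:
  A: 2^2 = 4;  B: 2^3 = 8;  C: 2^2 = 4
Total ground atoms: 4 + 8 + 4 = 16.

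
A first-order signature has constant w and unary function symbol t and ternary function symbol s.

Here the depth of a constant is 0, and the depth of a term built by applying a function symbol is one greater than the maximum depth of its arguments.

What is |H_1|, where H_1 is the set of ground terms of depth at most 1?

Count level by level. With function symbols t/1, s/3, the terms of depth ≤ k are the 1 constant together with each function applied to depth-≤(k−1) tuples, so N_k = 1 + N_{k-1} + N_{k-1}^3.
N_0 = 1
N_1 = 1 + 1 + 1^3 = 3
Explicitly: w, t(w), s(w, w, w).

3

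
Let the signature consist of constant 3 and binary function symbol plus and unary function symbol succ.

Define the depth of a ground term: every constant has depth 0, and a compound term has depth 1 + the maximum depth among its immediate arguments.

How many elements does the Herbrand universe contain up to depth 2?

13

Let N_k = |{terms of depth ≤ k}|. Then N_0 = 1 and N_k = 1 + N_{k-1}^2 + N_{k-1} for k ≥ 1 (one summand per function symbol, arity giving the exponent).
N_0 = 1
N_1 = 1 + 1^2 + 1 = 3
N_2 = 1 + 3^2 + 3 = 13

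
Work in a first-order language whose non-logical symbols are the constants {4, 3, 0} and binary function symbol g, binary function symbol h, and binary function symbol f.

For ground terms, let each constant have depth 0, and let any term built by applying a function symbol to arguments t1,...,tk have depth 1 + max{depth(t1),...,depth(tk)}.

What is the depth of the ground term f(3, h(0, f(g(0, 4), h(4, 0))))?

4

depth(g(0, 4)) = 1 + max(0, 0) = 1
depth(h(4, 0)) = 1 + max(0, 0) = 1
depth(f(g(0, 4), h(4, 0))) = 1 + max(1, 1) = 2
depth(h(0, f(g(0, 4), h(4, 0)))) = 1 + max(0, 2) = 3
depth(f(3, h(0, f(g(0, 4), h(4, 0))))) = 1 + max(0, 3) = 4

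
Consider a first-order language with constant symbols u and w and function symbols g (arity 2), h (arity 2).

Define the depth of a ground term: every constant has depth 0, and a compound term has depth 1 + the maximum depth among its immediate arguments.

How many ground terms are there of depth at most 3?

81610

Write N_k for the number of ground terms of depth ≤ k. A term of depth ≤ k is either a constant or a function symbol applied to arguments of depth ≤ k−1, so N_k = 2 + N_{k-1}^2 + N_{k-1}^2.
N_0 = 2
N_1 = 2 + 2^2 + 2^2 = 10
N_2 = 2 + 10^2 + 10^2 = 202
N_3 = 2 + 202^2 + 202^2 = 81610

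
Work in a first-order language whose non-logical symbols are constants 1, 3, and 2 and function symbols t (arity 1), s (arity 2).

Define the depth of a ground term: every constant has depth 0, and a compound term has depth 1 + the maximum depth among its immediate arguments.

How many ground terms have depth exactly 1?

Write N_k for the number of ground terms of depth ≤ k. A term of depth ≤ k is either a constant or a function symbol applied to arguments of depth ≤ k−1, so N_k = 3 + N_{k-1} + N_{k-1}^2.
N_0 = 3
N_1 = 3 + 3 + 3^2 = 15
Terms of depth exactly 1: N_1 − N_0 = 15 − 3 = 12.

12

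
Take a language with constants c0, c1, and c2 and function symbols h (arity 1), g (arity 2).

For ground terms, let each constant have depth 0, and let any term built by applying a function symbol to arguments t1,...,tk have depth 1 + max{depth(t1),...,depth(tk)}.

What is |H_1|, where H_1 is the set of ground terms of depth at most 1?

Write N_k for the number of ground terms of depth ≤ k. A term of depth ≤ k is either a constant or a function symbol applied to arguments of depth ≤ k−1, so N_k = 3 + N_{k-1} + N_{k-1}^2.
N_0 = 3
N_1 = 3 + 3 + 3^2 = 15

15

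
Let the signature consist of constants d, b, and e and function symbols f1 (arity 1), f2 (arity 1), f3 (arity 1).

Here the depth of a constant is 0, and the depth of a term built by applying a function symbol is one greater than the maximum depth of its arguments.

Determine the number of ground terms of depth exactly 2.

27

If N_k denotes the number of depth-≤k ground terms, the 3 constants give N_0 = 3, and each function symbol of arity r contributes N_{k-1}^r new terms at level k: N_k = 3 + N_{k-1} + N_{k-1} + N_{k-1}.
N_0 = 3
N_1 = 3 + 3 + 3 + 3 = 12
N_2 = 3 + 12 + 12 + 12 = 39
Terms of depth exactly 2: N_2 − N_1 = 39 − 12 = 27.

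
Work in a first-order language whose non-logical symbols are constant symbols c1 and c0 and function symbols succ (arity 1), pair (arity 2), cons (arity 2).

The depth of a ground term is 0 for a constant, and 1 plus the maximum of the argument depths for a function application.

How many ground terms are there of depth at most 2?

Let N_k = |{terms of depth ≤ k}|. Then N_0 = 2 and N_k = 2 + N_{k-1} + N_{k-1}^2 + N_{k-1}^2 for k ≥ 1 (one summand per function symbol, arity giving the exponent).
N_0 = 2
N_1 = 2 + 2 + 2^2 + 2^2 = 12
N_2 = 2 + 12 + 12^2 + 12^2 = 302

302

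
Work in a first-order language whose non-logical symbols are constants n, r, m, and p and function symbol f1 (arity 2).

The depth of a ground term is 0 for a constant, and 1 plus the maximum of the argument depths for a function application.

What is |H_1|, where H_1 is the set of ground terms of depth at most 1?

If N_k denotes the number of depth-≤k ground terms, the 4 constants give N_0 = 4, and each function symbol of arity r contributes N_{k-1}^r new terms at level k: N_k = 4 + N_{k-1}^2.
N_0 = 4
N_1 = 4 + 4^2 = 20

20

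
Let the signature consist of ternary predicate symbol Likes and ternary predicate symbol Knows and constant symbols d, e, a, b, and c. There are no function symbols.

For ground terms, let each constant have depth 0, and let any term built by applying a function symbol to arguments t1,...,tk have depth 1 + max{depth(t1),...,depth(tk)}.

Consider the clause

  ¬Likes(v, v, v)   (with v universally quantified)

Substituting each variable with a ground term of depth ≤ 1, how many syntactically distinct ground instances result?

5

Ground terms of depth ≤ 1:
  With no function symbols every ground term is a constant, so there are exactly 5 ground terms at every depth bound.
  N_0 = 5
  N_1 = 5
  Explicitly: d, e, a, b, c.
So there are 5 ground terms available for substitution.
The variable v ranges independently over the available ground terms, and distinct assignments produce distinct instances.
Number of ground instances = 5.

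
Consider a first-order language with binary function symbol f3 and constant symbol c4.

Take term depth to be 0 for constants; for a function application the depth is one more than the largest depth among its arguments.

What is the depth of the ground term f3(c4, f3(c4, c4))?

depth(f3(c4, c4)) = 1 + max(0, 0) = 1
depth(f3(c4, f3(c4, c4))) = 1 + max(0, 1) = 2

2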